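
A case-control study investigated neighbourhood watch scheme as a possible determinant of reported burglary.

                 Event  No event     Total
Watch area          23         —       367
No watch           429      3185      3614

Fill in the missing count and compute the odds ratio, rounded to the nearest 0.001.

0.496

The missing cell is in the exposed row: 367 − 23 = 344.
So a = 23, b = 344, c = 429, d = 3185.
OR = (a·d)/(b·c) = (23 × 3185) / (344 × 429) = 73255 / 147576 = 0.49639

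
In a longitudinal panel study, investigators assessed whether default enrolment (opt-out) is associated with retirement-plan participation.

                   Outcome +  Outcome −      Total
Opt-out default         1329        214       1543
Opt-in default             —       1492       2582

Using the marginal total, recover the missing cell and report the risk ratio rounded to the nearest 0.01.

The missing cell is in the unexposed row: 2582 − 1492 = 1090.
So a = 1329, b = 214, c = 1090, d = 1492.
RR = [a/(a+b)] / [c/(c+d)] = (1329/1543) / (1090/2582) = 0.86131/0.42215 = 2.04028

2.04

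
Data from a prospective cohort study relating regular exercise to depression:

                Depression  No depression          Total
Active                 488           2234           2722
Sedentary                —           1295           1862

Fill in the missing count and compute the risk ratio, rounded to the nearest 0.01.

The missing cell is in the unexposed row: 1862 − 1295 = 567.
So a = 488, b = 2234, c = 567, d = 1295.
RR = [a/(a+b)] / [c/(c+d)] = (488/2722) / (567/1862) = 0.17928/0.30451 = 0.58875

0.59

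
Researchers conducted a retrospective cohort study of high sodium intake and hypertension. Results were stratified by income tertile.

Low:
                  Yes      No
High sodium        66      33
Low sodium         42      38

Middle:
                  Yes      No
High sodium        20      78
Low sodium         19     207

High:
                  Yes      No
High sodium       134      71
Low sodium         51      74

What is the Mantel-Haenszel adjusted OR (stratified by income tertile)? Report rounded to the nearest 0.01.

2.44

OR_MH = Σ(aᵢdᵢ/nᵢ) / Σ(bᵢcᵢ/nᵢ), where nᵢ is the stratum total.
Stratum 1 (Low): n = 179; a·d/n = 66·38/179 = 14.0112; b·c/n = 33·42/179 = 7.7430
Stratum 2 (Middle): n = 324; a·d/n = 20·207/324 = 12.7778; b·c/n = 78·19/324 = 4.5741
Stratum 3 (High): n = 330; a·d/n = 134·74/330 = 30.0485; b·c/n = 71·51/330 = 10.9727
OR_MH = (14.0112 + 12.7778 + 30.0485) / (7.7430 + 4.5741 + 10.9727) = 56.8374 / 23.2898 = 2.44044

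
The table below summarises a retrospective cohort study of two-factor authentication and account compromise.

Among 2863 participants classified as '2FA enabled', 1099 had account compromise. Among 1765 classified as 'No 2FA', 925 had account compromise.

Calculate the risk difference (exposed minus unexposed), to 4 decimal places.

From the description: a = 1099, b = 1764, c = 925, d = 840.
Risk in exposed = 1099/2863 = 0.383863; risk in unexposed = 925/1765 = 0.524079.
Risk difference = 0.383863 − 0.524079 = -0.140216

-0.1402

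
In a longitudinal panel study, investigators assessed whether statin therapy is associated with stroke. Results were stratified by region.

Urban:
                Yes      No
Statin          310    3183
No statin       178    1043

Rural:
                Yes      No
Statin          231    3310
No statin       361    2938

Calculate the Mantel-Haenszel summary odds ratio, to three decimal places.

OR_MH = Σ(aᵢdᵢ/nᵢ) / Σ(bᵢcᵢ/nᵢ), where nᵢ is the stratum total.
Stratum 1 (Urban): n = 4714; a·d/n = 310·1043/4714 = 68.5893; b·c/n = 3183·178/4714 = 120.1896
Stratum 2 (Rural): n = 6840; a·d/n = 231·2938/6840 = 99.2219; b·c/n = 3310·361/6840 = 174.6944
OR_MH = (68.5893 + 99.2219) / (120.1896 + 174.6944) = 167.8112 / 294.8841 = 0.56908

0.569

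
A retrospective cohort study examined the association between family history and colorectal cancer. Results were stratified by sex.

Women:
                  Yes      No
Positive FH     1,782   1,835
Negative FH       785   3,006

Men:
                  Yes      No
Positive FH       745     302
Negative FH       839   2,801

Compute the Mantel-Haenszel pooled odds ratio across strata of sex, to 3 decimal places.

OR_MH = Σ(aᵢdᵢ/nᵢ) / Σ(bᵢcᵢ/nᵢ), where nᵢ is the stratum total.
Stratum 1 (Women): n = 7408; a·d/n = 1782·3006/7408 = 723.0956; b·c/n = 1835·785/7408 = 194.4486
Stratum 2 (Men): n = 4687; a·d/n = 745·2801/4687 = 445.2198; b·c/n = 302·839/4687 = 54.0597
OR_MH = (723.0956 + 445.2198) / (194.4486 + 54.0597) = 1168.3153 / 248.5083 = 4.70131

4.701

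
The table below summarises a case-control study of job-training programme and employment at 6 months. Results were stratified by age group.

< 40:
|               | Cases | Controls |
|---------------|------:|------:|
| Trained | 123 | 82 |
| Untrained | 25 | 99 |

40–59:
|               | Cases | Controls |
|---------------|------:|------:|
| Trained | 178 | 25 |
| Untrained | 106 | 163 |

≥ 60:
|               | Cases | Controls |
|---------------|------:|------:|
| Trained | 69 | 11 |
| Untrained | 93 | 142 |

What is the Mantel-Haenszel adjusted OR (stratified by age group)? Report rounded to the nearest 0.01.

OR_MH = Σ(aᵢdᵢ/nᵢ) / Σ(bᵢcᵢ/nᵢ), where nᵢ is the stratum total.
Stratum 1 (< 40): n = 329; a·d/n = 123·99/329 = 37.0122; b·c/n = 82·25/329 = 6.2310
Stratum 2 (40–59): n = 472; a·d/n = 178·163/472 = 61.4703; b·c/n = 25·106/472 = 5.6144
Stratum 3 (≥ 60): n = 315; a·d/n = 69·142/315 = 31.1048; b·c/n = 11·93/315 = 3.2476
OR_MH = (37.0122 + 61.4703 + 31.1048) / (6.2310 + 5.6144 + 3.2476) = 129.5873 / 15.0930 = 8.58590

8.59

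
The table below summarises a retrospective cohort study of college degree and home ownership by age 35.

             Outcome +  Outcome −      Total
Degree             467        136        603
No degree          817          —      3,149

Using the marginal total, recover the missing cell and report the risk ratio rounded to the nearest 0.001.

The missing cell is in the unexposed row: 3149 − 817 = 2332.
So a = 467, b = 136, c = 817, d = 2332.
RR = [a/(a+b)] / [c/(c+d)] = (467/603) / (817/3149) = 0.77446/0.25945 = 2.98504

2.985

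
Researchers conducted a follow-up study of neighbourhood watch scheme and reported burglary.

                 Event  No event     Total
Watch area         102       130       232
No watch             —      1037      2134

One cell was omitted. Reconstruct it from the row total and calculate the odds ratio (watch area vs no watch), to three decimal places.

The missing cell is in the unexposed row: 2134 − 1037 = 1097.
So a = 102, b = 130, c = 1097, d = 1037.
OR = (a·d)/(b·c) = (102 × 1037) / (130 × 1097) = 105774 / 142610 = 0.74170

0.742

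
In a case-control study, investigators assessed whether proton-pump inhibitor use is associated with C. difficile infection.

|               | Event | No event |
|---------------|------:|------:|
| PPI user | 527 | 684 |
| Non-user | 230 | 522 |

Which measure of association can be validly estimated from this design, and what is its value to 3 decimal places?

Cells: a = 527, b = 684, c = 230, d = 522.
This is a case-control study: participants were sampled on outcome status, so risks in the source population cannot be estimated directly — relative risk is not valid here. The odds ratio is the appropriate measure.
OR = (a·d)/(b·c) = (527 × 522) / (684 × 230) = 275094 / 157320 = 1.74863

1.749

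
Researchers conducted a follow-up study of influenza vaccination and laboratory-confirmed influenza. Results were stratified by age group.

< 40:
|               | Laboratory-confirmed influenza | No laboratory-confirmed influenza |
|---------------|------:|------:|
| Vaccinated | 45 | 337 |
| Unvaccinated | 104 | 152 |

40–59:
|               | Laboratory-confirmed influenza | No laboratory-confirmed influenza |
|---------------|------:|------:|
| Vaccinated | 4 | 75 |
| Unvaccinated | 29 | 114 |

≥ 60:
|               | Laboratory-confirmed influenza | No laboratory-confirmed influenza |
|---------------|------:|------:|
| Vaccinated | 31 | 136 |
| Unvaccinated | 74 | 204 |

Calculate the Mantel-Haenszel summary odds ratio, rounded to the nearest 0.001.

0.309

OR_MH = Σ(aᵢdᵢ/nᵢ) / Σ(bᵢcᵢ/nᵢ), where nᵢ is the stratum total.
Stratum 1 (< 40): n = 638; a·d/n = 45·152/638 = 10.7210; b·c/n = 337·104/638 = 54.9342
Stratum 2 (40–59): n = 222; a·d/n = 4·114/222 = 2.0541; b·c/n = 75·29/222 = 9.7973
Stratum 3 (≥ 60): n = 445; a·d/n = 31·204/445 = 14.2112; b·c/n = 136·74/445 = 22.6157
OR_MH = (10.7210 + 2.0541 + 14.2112) / (54.9342 + 9.7973 + 22.6157) = 26.9863 / 87.3472 = 0.30895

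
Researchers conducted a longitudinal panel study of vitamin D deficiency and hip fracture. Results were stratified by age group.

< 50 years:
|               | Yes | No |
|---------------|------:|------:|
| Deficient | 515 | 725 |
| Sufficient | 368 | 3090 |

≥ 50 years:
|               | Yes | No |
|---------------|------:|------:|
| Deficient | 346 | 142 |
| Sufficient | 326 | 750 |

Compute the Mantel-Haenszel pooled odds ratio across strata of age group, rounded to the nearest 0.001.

OR_MH = Σ(aᵢdᵢ/nᵢ) / Σ(bᵢcᵢ/nᵢ), where nᵢ is the stratum total.
Stratum 1 (< 50 years): n = 4698; a·d/n = 515·3090/4698 = 338.7292; b·c/n = 725·368/4698 = 56.7901
Stratum 2 (≥ 50 years): n = 1564; a·d/n = 346·750/1564 = 165.9207; b·c/n = 142·326/1564 = 29.5985
OR_MH = (338.7292 + 165.9207) / (56.7901 + 29.5985) = 504.6500 / 86.3886 = 5.84163

5.842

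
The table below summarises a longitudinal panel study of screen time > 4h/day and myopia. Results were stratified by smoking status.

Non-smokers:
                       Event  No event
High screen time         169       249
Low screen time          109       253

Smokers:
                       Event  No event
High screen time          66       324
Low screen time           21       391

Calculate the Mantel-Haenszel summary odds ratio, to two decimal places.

OR_MH = Σ(aᵢdᵢ/nᵢ) / Σ(bᵢcᵢ/nᵢ), where nᵢ is the stratum total.
Stratum 1 (Non-smokers): n = 780; a·d/n = 169·253/780 = 54.8167; b·c/n = 249·109/780 = 34.7962
Stratum 2 (Smokers): n = 802; a·d/n = 66·391/802 = 32.1771; b·c/n = 324·21/802 = 8.4838
OR_MH = (54.8167 + 32.1771) / (34.7962 + 8.4838) = 86.9937 / 43.2799 = 2.01002

2.01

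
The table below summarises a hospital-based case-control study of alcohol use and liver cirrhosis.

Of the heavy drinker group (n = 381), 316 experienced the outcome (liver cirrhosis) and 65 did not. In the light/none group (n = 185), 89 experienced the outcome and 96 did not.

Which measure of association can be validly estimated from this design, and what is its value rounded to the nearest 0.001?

From the description: a = 316, b = 65, c = 89, d = 96.
This is a hospital-based case-control study: participants were sampled on outcome status, so risks in the source population cannot be estimated directly — relative risk is not valid here. The odds ratio is the appropriate measure.
OR = (a·d)/(b·c) = (316 × 96) / (65 × 89) = 30336 / 5785 = 5.24391

5.244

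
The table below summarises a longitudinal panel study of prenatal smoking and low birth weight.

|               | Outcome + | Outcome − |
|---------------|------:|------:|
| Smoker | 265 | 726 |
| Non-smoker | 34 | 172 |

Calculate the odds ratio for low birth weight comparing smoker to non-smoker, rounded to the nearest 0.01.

Cells: a = 265, b = 726, c = 34, d = 172.
OR = (a·d)/(b·c) = (265 × 172) / (726 × 34) = 45580 / 24684 = 1.84654
The odds of low birth weight are about 1.85 times as high in the smoker group.

1.85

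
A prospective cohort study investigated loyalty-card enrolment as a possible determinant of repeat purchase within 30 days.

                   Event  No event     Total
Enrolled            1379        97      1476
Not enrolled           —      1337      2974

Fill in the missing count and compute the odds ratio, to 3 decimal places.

11.611

The missing cell is in the unexposed row: 2974 − 1337 = 1637.
So a = 1379, b = 97, c = 1637, d = 1337.
OR = (a·d)/(b·c) = (1379 × 1337) / (97 × 1637) = 1843723 / 158789 = 11.61115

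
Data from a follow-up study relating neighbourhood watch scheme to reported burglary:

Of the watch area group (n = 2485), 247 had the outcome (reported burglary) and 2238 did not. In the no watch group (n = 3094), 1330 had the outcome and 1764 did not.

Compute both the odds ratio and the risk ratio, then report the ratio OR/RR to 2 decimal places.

From the description: a = 247, b = 2238, c = 1330, d = 1764.
OR = (247·1764)/(2238·1330) = 435708/2976540 = 0.14638
Risk in exposed = 247/2485 = 0.09940; risk in unexposed = 1330/3094 = 0.42986; RR = 0.23123
OR/RR = 0.14638 / 0.23123 = 0.63306
The outcome is not rare, so the OR lies further from 1 than the RR.

0.63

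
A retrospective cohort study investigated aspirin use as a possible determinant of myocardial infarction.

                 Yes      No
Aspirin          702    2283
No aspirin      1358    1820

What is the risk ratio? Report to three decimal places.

0.550

Cells: a = 702, b = 2283, c = 1358, d = 1820.
Risk in exposed = 702/2985 = 0.23518; risk in unexposed = 1358/3178 = 0.42731.
RR = 0.23518 / 0.42731 = 0.55036
The risk is 45% lower among the exposed than among the unexposed.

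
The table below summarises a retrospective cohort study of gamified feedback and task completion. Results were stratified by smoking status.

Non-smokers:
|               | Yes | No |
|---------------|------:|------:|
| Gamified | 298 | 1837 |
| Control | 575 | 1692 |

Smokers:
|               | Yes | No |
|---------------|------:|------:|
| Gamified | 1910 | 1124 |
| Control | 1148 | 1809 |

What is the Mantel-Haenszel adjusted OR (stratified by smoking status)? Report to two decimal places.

1.52

OR_MH = Σ(aᵢdᵢ/nᵢ) / Σ(bᵢcᵢ/nᵢ), where nᵢ is the stratum total.
Stratum 1 (Non-smokers): n = 4402; a·d/n = 298·1692/4402 = 114.5425; b·c/n = 1837·575/4402 = 239.9534
Stratum 2 (Smokers): n = 5991; a·d/n = 1910·1809/5991 = 576.7301; b·c/n = 1124·1148/5991 = 215.3817
OR_MH = (114.5425 + 576.7301) / (239.9534 + 215.3817) = 691.2726 / 455.3352 = 1.51816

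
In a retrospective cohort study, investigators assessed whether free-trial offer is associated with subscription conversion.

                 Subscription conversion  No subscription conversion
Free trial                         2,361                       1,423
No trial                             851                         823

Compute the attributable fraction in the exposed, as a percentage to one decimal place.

18.5

Cells: a = 2361, b = 1423, c = 851, d = 823.
Risk in exposed = 2361/3784 = 0.62394; risk in unexposed = 851/1674 = 0.50836.
RR = 0.62394/0.50836 = 1.22736
AR% = (RR − 1)/RR × 100 = (1.22736 − 1)/1.22736 × 100 = 18.5241%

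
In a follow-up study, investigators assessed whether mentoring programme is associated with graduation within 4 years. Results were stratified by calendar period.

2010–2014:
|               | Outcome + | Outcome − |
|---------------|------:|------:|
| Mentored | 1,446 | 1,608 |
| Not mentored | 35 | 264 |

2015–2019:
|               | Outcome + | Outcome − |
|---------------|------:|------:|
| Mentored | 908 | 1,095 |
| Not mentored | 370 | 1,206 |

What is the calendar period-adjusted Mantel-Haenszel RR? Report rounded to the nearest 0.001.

2.213

RR_MH = Σ(aᵢ·n₀ᵢ/nᵢ) / Σ(cᵢ·n₁ᵢ/nᵢ), with n₁ᵢ = aᵢ+bᵢ (exposed), n₀ᵢ = cᵢ+dᵢ (unexposed), nᵢ = n₁ᵢ+n₀ᵢ.
Stratum 1 (2010–2014): n₁ = 3054, n₀ = 299, n = 3353; a·n₀/n = 1446·299/3353 = 128.9454; c·n₁/n = 35·3054/3353 = 31.8789
Stratum 2 (2015–2019): n₁ = 2003, n₀ = 1576, n = 3579; a·n₀/n = 908·1576/3579 = 399.8346; c·n₁/n = 370·2003/3579 = 207.0718
RR_MH = (128.9454 + 399.8346) / (31.8789 + 207.0718) = 528.7800 / 238.9507 = 2.21292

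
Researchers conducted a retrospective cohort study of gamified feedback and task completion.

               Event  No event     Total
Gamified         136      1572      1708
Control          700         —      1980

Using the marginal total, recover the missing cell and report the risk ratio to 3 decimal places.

0.225

The missing cell is in the unexposed row: 1980 − 700 = 1280.
So a = 136, b = 1572, c = 700, d = 1280.
RR = [a/(a+b)] / [c/(c+d)] = (136/1708) / (700/1980) = 0.07963/0.35354 = 0.22523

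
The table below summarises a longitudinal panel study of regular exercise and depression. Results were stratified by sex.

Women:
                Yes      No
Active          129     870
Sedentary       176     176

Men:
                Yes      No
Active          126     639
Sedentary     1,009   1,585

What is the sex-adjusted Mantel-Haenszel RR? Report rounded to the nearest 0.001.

0.364

RR_MH = Σ(aᵢ·n₀ᵢ/nᵢ) / Σ(cᵢ·n₁ᵢ/nᵢ), with n₁ᵢ = aᵢ+bᵢ (exposed), n₀ᵢ = cᵢ+dᵢ (unexposed), nᵢ = n₁ᵢ+n₀ᵢ.
Stratum 1 (Women): n₁ = 999, n₀ = 352, n = 1351; a·n₀/n = 129·352/1351 = 33.6107; c·n₁/n = 176·999/1351 = 130.1436
Stratum 2 (Men): n₁ = 765, n₀ = 2594, n = 3359; a·n₀/n = 126·2594/3359 = 97.3040; c·n₁/n = 1009·765/3359 = 229.7961
RR_MH = (33.6107 + 97.3040) / (130.1436 + 229.7961) = 130.9146 / 359.9397 = 0.36371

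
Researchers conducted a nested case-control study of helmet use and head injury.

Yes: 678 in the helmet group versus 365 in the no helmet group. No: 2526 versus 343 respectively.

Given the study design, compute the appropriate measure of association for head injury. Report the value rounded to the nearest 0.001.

From the description: a = 678, b = 2526, c = 365, d = 343.
This is a nested case-control study: participants were sampled on outcome status, so risks in the source population cannot be estimated directly — relative risk is not valid here. The odds ratio is the appropriate measure.
OR = (a·d)/(b·c) = (678 × 343) / (2526 × 365) = 232554 / 921990 = 0.25223

0.252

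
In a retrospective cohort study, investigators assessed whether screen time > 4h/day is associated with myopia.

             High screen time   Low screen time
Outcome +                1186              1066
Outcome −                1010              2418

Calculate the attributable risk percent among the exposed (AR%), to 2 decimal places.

Reading the table with exposure as columns: a = 1186 (High screen time, case), b = 1010 (High screen time, non-case), c = 1066 (Low screen time, case), d = 2418.
Risk in exposed = 1186/2196 = 0.54007; risk in unexposed = 1066/3484 = 0.30597.
RR = 0.54007/0.30597 = 1.76512
AR% = (RR − 1)/RR × 100 = (1.76512 − 1)/1.76512 × 100 = 43.3465%

43.35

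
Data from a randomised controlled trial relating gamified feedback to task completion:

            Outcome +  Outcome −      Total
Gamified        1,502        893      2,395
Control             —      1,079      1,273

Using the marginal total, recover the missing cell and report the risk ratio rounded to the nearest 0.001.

The missing cell is in the unexposed row: 1273 − 1079 = 194.
So a = 1502, b = 893, c = 194, d = 1079.
RR = [a/(a+b)] / [c/(c+d)] = (1502/2395) / (194/1273) = 0.62714/0.15240 = 4.11520

4.115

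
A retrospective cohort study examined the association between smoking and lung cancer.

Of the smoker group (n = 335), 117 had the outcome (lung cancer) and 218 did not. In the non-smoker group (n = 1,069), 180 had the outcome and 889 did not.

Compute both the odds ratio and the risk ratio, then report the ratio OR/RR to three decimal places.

1.278

From the description: a = 117, b = 218, c = 180, d = 889.
OR = (117·889)/(218·180) = 104013/39240 = 2.65069
Risk in exposed = 117/335 = 0.34925; risk in unexposed = 180/1069 = 0.16838; RR = 2.07418
OR/RR = 2.65069 / 2.07418 = 1.27795
The outcome is not rare, so the OR lies further from 1 than the RR.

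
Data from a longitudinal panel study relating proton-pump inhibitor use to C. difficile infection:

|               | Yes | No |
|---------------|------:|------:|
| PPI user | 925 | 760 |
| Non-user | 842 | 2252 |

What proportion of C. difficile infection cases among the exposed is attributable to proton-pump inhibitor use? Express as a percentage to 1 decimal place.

50.4

Cells: a = 925, b = 760, c = 842, d = 2252.
Risk in exposed = 925/1685 = 0.54896; risk in unexposed = 842/3094 = 0.27214.
RR = 0.54896/0.27214 = 2.01721
AR% = (RR − 1)/RR × 100 = (2.01721 − 1)/2.01721 × 100 = 50.4265%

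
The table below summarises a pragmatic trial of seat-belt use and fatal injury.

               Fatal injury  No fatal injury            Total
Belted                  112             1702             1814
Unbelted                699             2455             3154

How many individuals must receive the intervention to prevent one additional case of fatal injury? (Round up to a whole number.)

7

Risk in treated group = 112/1814 = 0.06174; risk in control = 699/3154 = 0.22162.
Absolute risk reduction = 0.22162 − 0.06174 = 0.15988
NNT = 1 / ARR = 1 / 0.15988 = 6.255 → round up → 7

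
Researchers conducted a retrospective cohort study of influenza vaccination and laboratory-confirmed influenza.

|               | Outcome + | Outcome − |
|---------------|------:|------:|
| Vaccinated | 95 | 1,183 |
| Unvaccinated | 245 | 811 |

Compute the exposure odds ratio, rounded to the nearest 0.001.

Cells: a = 95, b = 1183, c = 245, d = 811.
OR = (a·d)/(b·c) = (95 × 811) / (1183 × 245) = 77045 / 289835 = 0.26582
Exposure is associated with lower odds of laboratory-confirmed influenza (OR = 0.27 < 1).

0.266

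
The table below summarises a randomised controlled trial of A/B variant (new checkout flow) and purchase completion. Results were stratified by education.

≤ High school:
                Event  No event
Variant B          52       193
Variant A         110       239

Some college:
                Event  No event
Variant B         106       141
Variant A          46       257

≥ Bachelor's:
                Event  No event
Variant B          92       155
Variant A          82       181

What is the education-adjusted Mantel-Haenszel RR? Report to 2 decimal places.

1.29

RR_MH = Σ(aᵢ·n₀ᵢ/nᵢ) / Σ(cᵢ·n₁ᵢ/nᵢ), with n₁ᵢ = aᵢ+bᵢ (exposed), n₀ᵢ = cᵢ+dᵢ (unexposed), nᵢ = n₁ᵢ+n₀ᵢ.
Stratum 1 (≤ High school): n₁ = 245, n₀ = 349, n = 594; a·n₀/n = 52·349/594 = 30.5522; c·n₁/n = 110·245/594 = 45.3704
Stratum 2 (Some college): n₁ = 247, n₀ = 303, n = 550; a·n₀/n = 106·303/550 = 58.3964; c·n₁/n = 46·247/550 = 20.6582
Stratum 3 (≥ Bachelor's): n₁ = 247, n₀ = 263, n = 510; a·n₀/n = 92·263/510 = 47.4431; c·n₁/n = 82·247/510 = 39.7137
RR_MH = (30.5522 + 58.3964 + 47.4431) / (45.3704 + 20.6582 + 39.7137) = 136.3917 / 105.7423 = 1.28985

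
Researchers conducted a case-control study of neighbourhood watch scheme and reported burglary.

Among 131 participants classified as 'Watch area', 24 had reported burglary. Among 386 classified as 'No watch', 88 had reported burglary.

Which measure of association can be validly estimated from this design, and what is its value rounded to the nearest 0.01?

0.76

From the description: a = 24, b = 107, c = 88, d = 298.
This is a case-control study: participants were sampled on outcome status, so risks in the source population cannot be estimated directly — relative risk is not valid here. The odds ratio is the appropriate measure.
OR = (a·d)/(b·c) = (24 × 298) / (107 × 88) = 7152 / 9416 = 0.75956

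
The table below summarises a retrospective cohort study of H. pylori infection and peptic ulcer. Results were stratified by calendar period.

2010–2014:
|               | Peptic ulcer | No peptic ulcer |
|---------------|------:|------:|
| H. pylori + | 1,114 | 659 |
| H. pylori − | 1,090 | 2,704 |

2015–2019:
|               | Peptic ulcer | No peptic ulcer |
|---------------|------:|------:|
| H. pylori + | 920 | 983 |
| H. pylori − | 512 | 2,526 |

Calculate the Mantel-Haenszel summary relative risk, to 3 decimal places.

RR_MH = Σ(aᵢ·n₀ᵢ/nᵢ) / Σ(cᵢ·n₁ᵢ/nᵢ), with n₁ᵢ = aᵢ+bᵢ (exposed), n₀ᵢ = cᵢ+dᵢ (unexposed), nᵢ = n₁ᵢ+n₀ᵢ.
Stratum 1 (2010–2014): n₁ = 1773, n₀ = 3794, n = 5567; a·n₀/n = 1114·3794/5567 = 759.2089; c·n₁/n = 1090·1773/5567 = 347.1475
Stratum 2 (2015–2019): n₁ = 1903, n₀ = 3038, n = 4941; a·n₀/n = 920·3038/4941 = 565.6669; c·n₁/n = 512·1903/4941 = 197.1941
RR_MH = (759.2089 + 565.6669) / (347.1475 + 197.1941) = 1324.8758 / 544.3416 = 2.43391

2.434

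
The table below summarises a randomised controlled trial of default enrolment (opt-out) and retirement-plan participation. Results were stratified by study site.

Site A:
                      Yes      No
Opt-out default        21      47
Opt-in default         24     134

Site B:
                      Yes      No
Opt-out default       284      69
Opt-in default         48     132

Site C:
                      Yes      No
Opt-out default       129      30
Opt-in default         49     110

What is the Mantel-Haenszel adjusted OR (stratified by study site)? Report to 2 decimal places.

OR_MH = Σ(aᵢdᵢ/nᵢ) / Σ(bᵢcᵢ/nᵢ), where nᵢ is the stratum total.
Stratum 1 (Site A): n = 226; a·d/n = 21·134/226 = 12.4513; b·c/n = 47·24/226 = 4.9912
Stratum 2 (Site B): n = 533; a·d/n = 284·132/533 = 70.3340; b·c/n = 69·48/533 = 6.2139
Stratum 3 (Site C): n = 318; a·d/n = 129·110/318 = 44.6226; b·c/n = 30·49/318 = 4.6226
OR_MH = (12.4513 + 70.3340 + 44.6226) / (4.9912 + 6.2139 + 4.6226) = 127.4079 / 15.8277 = 8.04969

8.05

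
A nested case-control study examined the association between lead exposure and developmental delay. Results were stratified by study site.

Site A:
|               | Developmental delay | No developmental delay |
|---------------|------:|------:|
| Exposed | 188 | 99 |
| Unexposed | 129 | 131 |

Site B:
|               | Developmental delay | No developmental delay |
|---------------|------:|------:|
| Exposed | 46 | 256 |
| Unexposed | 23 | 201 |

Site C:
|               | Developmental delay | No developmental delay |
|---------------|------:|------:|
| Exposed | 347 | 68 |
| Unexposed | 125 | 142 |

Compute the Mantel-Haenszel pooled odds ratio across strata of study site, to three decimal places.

OR_MH = Σ(aᵢdᵢ/nᵢ) / Σ(bᵢcᵢ/nᵢ), where nᵢ is the stratum total.
Stratum 1 (Site A): n = 547; a·d/n = 188·131/547 = 45.0238; b·c/n = 99·129/547 = 23.3473
Stratum 2 (Site B): n = 526; a·d/n = 46·201/526 = 17.5779; b·c/n = 256·23/526 = 11.1939
Stratum 3 (Site C): n = 682; a·d/n = 347·142/682 = 72.2493; b·c/n = 68·125/682 = 12.4633
OR_MH = (45.0238 + 17.5779 + 72.2493) / (23.3473 + 11.1939 + 12.4633) = 134.8510 / 47.0046 = 2.86889

2.869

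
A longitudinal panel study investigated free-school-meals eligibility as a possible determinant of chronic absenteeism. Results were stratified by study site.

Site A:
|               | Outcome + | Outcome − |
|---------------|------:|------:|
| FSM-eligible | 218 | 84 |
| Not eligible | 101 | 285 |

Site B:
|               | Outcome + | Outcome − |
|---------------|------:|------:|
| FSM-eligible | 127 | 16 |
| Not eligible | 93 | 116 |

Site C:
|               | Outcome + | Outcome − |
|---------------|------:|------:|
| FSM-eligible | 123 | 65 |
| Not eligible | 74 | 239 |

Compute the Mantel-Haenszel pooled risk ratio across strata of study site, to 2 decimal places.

RR_MH = Σ(aᵢ·n₀ᵢ/nᵢ) / Σ(cᵢ·n₁ᵢ/nᵢ), with n₁ᵢ = aᵢ+bᵢ (exposed), n₀ᵢ = cᵢ+dᵢ (unexposed), nᵢ = n₁ᵢ+n₀ᵢ.
Stratum 1 (Site A): n₁ = 302, n₀ = 386, n = 688; a·n₀/n = 218·386/688 = 122.3081; c·n₁/n = 101·302/688 = 44.3343
Stratum 2 (Site B): n₁ = 143, n₀ = 209, n = 352; a·n₀/n = 127·209/352 = 75.4062; c·n₁/n = 93·143/352 = 37.7812
Stratum 3 (Site C): n₁ = 188, n₀ = 313, n = 501; a·n₀/n = 123·313/501 = 76.8443; c·n₁/n = 74·188/501 = 27.7685
RR_MH = (122.3081 + 75.4062 + 76.8443) / (44.3343 + 37.7812 + 27.7685) = 274.5587 / 109.8840 = 2.49862

2.50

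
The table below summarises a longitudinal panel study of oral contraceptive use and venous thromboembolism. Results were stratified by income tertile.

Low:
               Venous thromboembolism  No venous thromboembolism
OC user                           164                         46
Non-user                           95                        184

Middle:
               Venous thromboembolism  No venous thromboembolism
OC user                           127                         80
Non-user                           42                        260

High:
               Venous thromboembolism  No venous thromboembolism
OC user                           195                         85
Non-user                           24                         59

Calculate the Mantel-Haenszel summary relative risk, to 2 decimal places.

2.79

RR_MH = Σ(aᵢ·n₀ᵢ/nᵢ) / Σ(cᵢ·n₁ᵢ/nᵢ), with n₁ᵢ = aᵢ+bᵢ (exposed), n₀ᵢ = cᵢ+dᵢ (unexposed), nᵢ = n₁ᵢ+n₀ᵢ.
Stratum 1 (Low): n₁ = 210, n₀ = 279, n = 489; a·n₀/n = 164·279/489 = 93.5706; c·n₁/n = 95·210/489 = 40.7975
Stratum 2 (Middle): n₁ = 207, n₀ = 302, n = 509; a·n₀/n = 127·302/509 = 75.3517; c·n₁/n = 42·207/509 = 17.0806
Stratum 3 (High): n₁ = 280, n₀ = 83, n = 363; a·n₀/n = 195·83/363 = 44.5868; c·n₁/n = 24·280/363 = 18.5124
RR_MH = (93.5706 + 75.3517 + 44.5868) / (40.7975 + 17.0806 + 18.5124) = 213.5090 / 76.3905 = 2.79497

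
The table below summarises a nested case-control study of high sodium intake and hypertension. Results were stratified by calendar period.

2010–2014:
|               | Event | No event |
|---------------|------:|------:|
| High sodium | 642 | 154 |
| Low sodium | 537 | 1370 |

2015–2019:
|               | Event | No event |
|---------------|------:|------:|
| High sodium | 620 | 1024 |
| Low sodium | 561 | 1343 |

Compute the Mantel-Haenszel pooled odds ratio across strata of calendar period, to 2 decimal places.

OR_MH = Σ(aᵢdᵢ/nᵢ) / Σ(bᵢcᵢ/nᵢ), where nᵢ is the stratum total.
Stratum 1 (2010–2014): n = 2703; a·d/n = 642·1370/2703 = 325.3940; b·c/n = 154·537/2703 = 30.5949
Stratum 2 (2015–2019): n = 3548; a·d/n = 620·1343/3548 = 234.6843; b·c/n = 1024·561/3548 = 161.9121
OR_MH = (325.3940 + 234.6843) / (30.5949 + 161.9121) = 560.0783 / 192.5070 = 2.90939

2.91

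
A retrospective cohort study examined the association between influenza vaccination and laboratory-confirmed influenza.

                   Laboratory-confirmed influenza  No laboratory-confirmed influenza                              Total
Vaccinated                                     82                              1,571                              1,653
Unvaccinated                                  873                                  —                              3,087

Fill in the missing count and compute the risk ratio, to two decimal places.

The missing cell is in the unexposed row: 3087 − 873 = 2214.
So a = 82, b = 1571, c = 873, d = 2214.
RR = [a/(a+b)] / [c/(c+d)] = (82/1653) / (873/3087) = 0.04961/0.28280 = 0.17541

0.18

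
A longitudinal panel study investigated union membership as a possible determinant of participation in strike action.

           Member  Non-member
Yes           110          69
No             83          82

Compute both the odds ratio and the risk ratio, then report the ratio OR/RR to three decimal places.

1.263

Reading the table with exposure as columns: a = 110 (Member, case), b = 83 (Member, non-case), c = 69 (Non-member, case), d = 82.
OR = (110·82)/(83·69) = 9020/5727 = 1.57500
Risk in exposed = 110/193 = 0.56995; risk in unexposed = 69/151 = 0.45695; RR = 1.24728
OR/RR = 1.57500 / 1.24728 = 1.26275
The outcome is not rare, so the OR lies further from 1 than the RR.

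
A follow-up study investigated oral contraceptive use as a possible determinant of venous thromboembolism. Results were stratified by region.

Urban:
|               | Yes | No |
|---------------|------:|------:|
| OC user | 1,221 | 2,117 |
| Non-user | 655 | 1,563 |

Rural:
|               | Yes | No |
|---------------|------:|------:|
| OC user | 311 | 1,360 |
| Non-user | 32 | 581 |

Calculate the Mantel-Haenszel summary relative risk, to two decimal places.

1.37

RR_MH = Σ(aᵢ·n₀ᵢ/nᵢ) / Σ(cᵢ·n₁ᵢ/nᵢ), with n₁ᵢ = aᵢ+bᵢ (exposed), n₀ᵢ = cᵢ+dᵢ (unexposed), nᵢ = n₁ᵢ+n₀ᵢ.
Stratum 1 (Urban): n₁ = 3338, n₀ = 2218, n = 5556; a·n₀/n = 1221·2218/5556 = 487.4330; c·n₁/n = 655·3338/5556 = 393.5187
Stratum 2 (Rural): n₁ = 1671, n₀ = 613, n = 2284; a·n₀/n = 311·613/2284 = 83.4689; c·n₁/n = 32·1671/2284 = 23.4116
RR_MH = (487.4330 + 83.4689) / (393.5187 + 23.4116) = 570.9020 / 416.9303 = 1.36930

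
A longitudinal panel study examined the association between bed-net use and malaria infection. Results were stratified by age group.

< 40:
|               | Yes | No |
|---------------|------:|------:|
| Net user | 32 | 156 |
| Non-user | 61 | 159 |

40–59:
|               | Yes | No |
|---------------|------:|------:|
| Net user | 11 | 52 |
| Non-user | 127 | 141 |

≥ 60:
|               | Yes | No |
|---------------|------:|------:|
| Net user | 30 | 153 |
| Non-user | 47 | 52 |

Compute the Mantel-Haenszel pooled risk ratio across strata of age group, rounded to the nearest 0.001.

0.443

RR_MH = Σ(aᵢ·n₀ᵢ/nᵢ) / Σ(cᵢ·n₁ᵢ/nᵢ), with n₁ᵢ = aᵢ+bᵢ (exposed), n₀ᵢ = cᵢ+dᵢ (unexposed), nᵢ = n₁ᵢ+n₀ᵢ.
Stratum 1 (< 40): n₁ = 188, n₀ = 220, n = 408; a·n₀/n = 32·220/408 = 17.2549; c·n₁/n = 61·188/408 = 28.1078
Stratum 2 (40–59): n₁ = 63, n₀ = 268, n = 331; a·n₀/n = 11·268/331 = 8.9063; c·n₁/n = 127·63/331 = 24.1722
Stratum 3 (≥ 60): n₁ = 183, n₀ = 99, n = 282; a·n₀/n = 30·99/282 = 10.5319; c·n₁/n = 47·183/282 = 30.5000
RR_MH = (17.2549 + 8.9063 + 10.5319) / (28.1078 + 24.1722 + 30.5000) = 36.6932 / 82.7800 = 0.44326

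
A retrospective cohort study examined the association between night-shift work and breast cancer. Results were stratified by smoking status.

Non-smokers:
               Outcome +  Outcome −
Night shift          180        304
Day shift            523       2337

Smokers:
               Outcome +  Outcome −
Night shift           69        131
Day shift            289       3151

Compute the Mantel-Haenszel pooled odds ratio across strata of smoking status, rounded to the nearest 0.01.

3.20

OR_MH = Σ(aᵢdᵢ/nᵢ) / Σ(bᵢcᵢ/nᵢ), where nᵢ is the stratum total.
Stratum 1 (Non-smokers): n = 3344; a·d/n = 180·2337/3344 = 125.7955; b·c/n = 304·523/3344 = 47.5455
Stratum 2 (Smokers): n = 3640; a·d/n = 69·3151/3640 = 59.7305; b·c/n = 131·289/3640 = 10.4008
OR_MH = (125.7955 + 59.7305) / (47.5455 + 10.4008) = 185.5259 / 57.9463 = 3.20169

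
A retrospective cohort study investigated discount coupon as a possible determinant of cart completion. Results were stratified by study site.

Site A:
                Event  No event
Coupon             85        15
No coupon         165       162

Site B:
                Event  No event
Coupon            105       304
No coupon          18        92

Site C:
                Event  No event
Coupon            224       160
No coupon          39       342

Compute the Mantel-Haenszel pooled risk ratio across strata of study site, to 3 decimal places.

2.747

RR_MH = Σ(aᵢ·n₀ᵢ/nᵢ) / Σ(cᵢ·n₁ᵢ/nᵢ), with n₁ᵢ = aᵢ+bᵢ (exposed), n₀ᵢ = cᵢ+dᵢ (unexposed), nᵢ = n₁ᵢ+n₀ᵢ.
Stratum 1 (Site A): n₁ = 100, n₀ = 327, n = 427; a·n₀/n = 85·327/427 = 65.0937; c·n₁/n = 165·100/427 = 38.6417
Stratum 2 (Site B): n₁ = 409, n₀ = 110, n = 519; a·n₀/n = 105·110/519 = 22.2543; c·n₁/n = 18·409/519 = 14.1850
Stratum 3 (Site C): n₁ = 384, n₀ = 381, n = 765; a·n₀/n = 224·381/765 = 111.5608; c·n₁/n = 39·384/765 = 19.5765
RR_MH = (65.0937 + 22.2543 + 111.5608) / (38.6417 + 14.1850 + 19.5765) = 198.9088 / 72.4031 = 2.74724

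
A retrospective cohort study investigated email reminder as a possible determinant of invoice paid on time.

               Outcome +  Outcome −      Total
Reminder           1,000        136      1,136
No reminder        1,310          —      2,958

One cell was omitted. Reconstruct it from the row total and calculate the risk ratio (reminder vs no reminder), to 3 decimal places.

1.988

The missing cell is in the unexposed row: 2958 − 1310 = 1648.
So a = 1000, b = 136, c = 1310, d = 1648.
RR = [a/(a+b)] / [c/(c+d)] = (1000/1136) / (1310/2958) = 0.88028/0.44287 = 1.98769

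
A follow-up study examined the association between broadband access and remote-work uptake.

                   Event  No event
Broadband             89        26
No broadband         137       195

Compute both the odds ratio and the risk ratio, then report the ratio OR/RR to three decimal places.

Cells: a = 89, b = 26, c = 137, d = 195.
OR = (89·195)/(26·137) = 17355/3562 = 4.87226
Risk in exposed = 89/115 = 0.77391; risk in unexposed = 137/332 = 0.41265; RR = 1.87547
OR/RR = 4.87226 / 1.87547 = 2.59789
The outcome is not rare, so the OR lies further from 1 than the RR.

2.598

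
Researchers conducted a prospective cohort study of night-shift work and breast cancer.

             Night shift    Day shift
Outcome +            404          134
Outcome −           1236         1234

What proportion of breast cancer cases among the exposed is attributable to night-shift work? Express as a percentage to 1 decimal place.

60.2

Reading the table with exposure as columns: a = 404 (Night shift, case), b = 1236 (Night shift, non-case), c = 134 (Day shift, case), d = 1234.
Risk in exposed = 404/1640 = 0.24634; risk in unexposed = 134/1368 = 0.09795.
RR = 0.24634/0.09795 = 2.51489
AR% = (RR − 1)/RR × 100 = (2.51489 − 1)/2.51489 × 100 = 60.2368%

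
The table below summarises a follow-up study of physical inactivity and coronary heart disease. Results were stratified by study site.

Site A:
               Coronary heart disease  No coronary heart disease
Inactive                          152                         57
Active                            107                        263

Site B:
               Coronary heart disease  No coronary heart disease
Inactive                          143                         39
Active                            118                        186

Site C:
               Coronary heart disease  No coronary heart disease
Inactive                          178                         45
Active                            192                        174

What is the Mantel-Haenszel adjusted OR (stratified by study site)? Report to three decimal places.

OR_MH = Σ(aᵢdᵢ/nᵢ) / Σ(bᵢcᵢ/nᵢ), where nᵢ is the stratum total.
Stratum 1 (Site A): n = 579; a·d/n = 152·263/579 = 69.0432; b·c/n = 57·107/579 = 10.5337
Stratum 2 (Site B): n = 486; a·d/n = 143·186/486 = 54.7284; b·c/n = 39·118/486 = 9.4691
Stratum 3 (Site C): n = 589; a·d/n = 178·174/589 = 52.5840; b·c/n = 45·192/589 = 14.6689
OR_MH = (69.0432 + 54.7284 + 52.5840) / (10.5337 + 9.4691 + 14.6689) = 176.3556 / 34.6717 = 5.08644

5.086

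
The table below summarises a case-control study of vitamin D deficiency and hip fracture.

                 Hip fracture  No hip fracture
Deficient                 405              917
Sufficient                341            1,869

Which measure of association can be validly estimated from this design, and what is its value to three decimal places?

Cells: a = 405, b = 917, c = 341, d = 1869.
This is a case-control study: participants were sampled on outcome status, so risks in the source population cannot be estimated directly — relative risk is not valid here. The odds ratio is the appropriate measure.
OR = (a·d)/(b·c) = (405 × 1869) / (917 × 341) = 756945 / 312697 = 2.42070

2.421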